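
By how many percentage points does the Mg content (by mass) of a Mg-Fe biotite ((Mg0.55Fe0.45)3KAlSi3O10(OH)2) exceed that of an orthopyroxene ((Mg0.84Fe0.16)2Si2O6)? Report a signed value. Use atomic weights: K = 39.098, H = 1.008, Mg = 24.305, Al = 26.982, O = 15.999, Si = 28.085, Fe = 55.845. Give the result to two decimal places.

-10.64 percentage points

First mineral: 40.103 g Mg in 459.833 g formula = 8.72 wt% Mg.
Second mineral: 40.832 g Mg in 210.867 g formula = 19.36 wt% Mg.
8.72% − 19.36% gives a difference of -10.64 percentage points.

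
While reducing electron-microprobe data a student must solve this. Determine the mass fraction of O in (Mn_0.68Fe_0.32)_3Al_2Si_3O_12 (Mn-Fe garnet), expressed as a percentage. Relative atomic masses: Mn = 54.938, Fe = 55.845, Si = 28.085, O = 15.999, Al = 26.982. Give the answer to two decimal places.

Formula mass = 2.04×54.938 + 0.96×55.845 + 2×26.982 + 3×28.085 + 12×15.999 = 495.892 g/mol, of which 191.988 g is O.
So O makes up 191.988/495.892 = 0.3872 of the mass, i.e. 38.72%.

38.72 weight percent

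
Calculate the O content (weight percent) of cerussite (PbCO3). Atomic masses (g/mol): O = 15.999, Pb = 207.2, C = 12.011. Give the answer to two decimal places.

Molar mass of PbCO3: 1*207.2 + 1*12.011 + 3*15.999 = 267.208 g/mol.
Mass of O per formula unit: 3 × 15.999 = 47.997 g.
Weight fraction O = 47.997 / 267.208 = 0.1796.

17.96 weight percent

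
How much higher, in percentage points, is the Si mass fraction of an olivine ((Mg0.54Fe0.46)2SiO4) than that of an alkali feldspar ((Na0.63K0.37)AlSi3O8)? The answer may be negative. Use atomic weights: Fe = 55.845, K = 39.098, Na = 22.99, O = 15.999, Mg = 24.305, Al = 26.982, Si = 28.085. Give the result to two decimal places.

Si in (Mg0.54Fe0.46)2SiO4: molar mass 169.708 g/mol; 1×28.085 = 28.085 g → 16.55 wt%.
Si in (Na0.63K0.37)AlSi3O8: molar mass 268.179 g/mol; 3×28.085 = 84.255 g → 31.42 wt%.
Difference = 16.55 − 31.42 = -14.87 percentage points.

-14.87 percentage points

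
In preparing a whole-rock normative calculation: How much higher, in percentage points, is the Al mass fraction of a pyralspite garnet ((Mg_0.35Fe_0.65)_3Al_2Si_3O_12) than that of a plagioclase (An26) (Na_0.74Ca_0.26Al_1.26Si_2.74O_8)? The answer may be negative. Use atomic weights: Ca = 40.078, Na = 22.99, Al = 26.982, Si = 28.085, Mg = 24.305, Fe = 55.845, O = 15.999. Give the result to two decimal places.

M((Mg_0.35Fe_0.65)_3Al_2Si_3O_12) = 464.625 g/mol, so wt% Al = 53.964/464.625 × 100 = 11.61%.
M(Na_0.74Ca_0.26Al_1.26Si_2.74O_8) = 266.375 g/mol, so wt% Al = 33.997/266.375 × 100 = 12.76%.
11.61 − 12.76 = -1.15 pp.

-1.15 percentage points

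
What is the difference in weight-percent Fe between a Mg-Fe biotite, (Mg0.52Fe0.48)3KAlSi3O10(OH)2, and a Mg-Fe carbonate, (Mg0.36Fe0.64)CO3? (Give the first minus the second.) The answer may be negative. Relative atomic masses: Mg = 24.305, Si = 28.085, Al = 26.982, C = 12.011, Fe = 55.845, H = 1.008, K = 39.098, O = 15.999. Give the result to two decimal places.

-16.82 percentage points

M((Mg0.52Fe0.48)3KAlSi3O10(OH)2) = 462.672 g/mol, so wt% Fe = 80.417/462.672 × 100 = 17.38%.
M((Mg0.36Fe0.64)CO3) = 104.499 g/mol, so wt% Fe = 35.741/104.499 × 100 = 34.20%.
17.38 − 34.20 = -16.82 pp.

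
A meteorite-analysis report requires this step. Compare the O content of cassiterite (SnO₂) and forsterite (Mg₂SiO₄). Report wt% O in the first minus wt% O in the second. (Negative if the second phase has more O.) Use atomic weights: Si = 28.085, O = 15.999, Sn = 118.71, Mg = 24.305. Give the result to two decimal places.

-24.26 percentage points

O in SnO₂: molar mass 150.708 g/mol; 2×15.999 = 31.998 g → 21.23 wt%.
O in Mg₂SiO₄: molar mass 140.691 g/mol; 4×15.999 = 63.996 g → 45.49 wt%.
Difference = 21.23 − 45.49 = -24.26 percentage points.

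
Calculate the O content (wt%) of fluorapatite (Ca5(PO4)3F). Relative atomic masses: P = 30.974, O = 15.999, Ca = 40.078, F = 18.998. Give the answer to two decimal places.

38.07 wt%

M(Ca5(PO4)3F) = 504.298 g/mol.
O contributes 12 × 15.999 = 191.988 g per mole.
191.988/504.298 = 0.3807 → 38.07%.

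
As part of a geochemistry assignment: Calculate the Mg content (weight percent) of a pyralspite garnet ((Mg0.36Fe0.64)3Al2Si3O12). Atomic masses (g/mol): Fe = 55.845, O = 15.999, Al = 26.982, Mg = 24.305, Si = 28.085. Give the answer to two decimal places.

Molar mass of (Mg0.36Fe0.64)3Al2Si3O12: 1.08*24.305 + 1.92*55.845 + 2*26.982 + 3*28.085 + 12*15.999 = 463.679 g/mol.
Mass of Mg per formula unit: 1.08 × 24.305 = 26.249 g.
Weight fraction Mg = 26.249 / 463.679 = 0.0566.

5.66 weight percent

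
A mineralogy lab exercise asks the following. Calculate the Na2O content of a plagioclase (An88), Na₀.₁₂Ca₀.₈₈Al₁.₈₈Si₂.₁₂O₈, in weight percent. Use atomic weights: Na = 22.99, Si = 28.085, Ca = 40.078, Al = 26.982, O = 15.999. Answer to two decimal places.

M(Na₀.₁₂Ca₀.₈₈Al₁.₈₈Si₂.₁₂O₈) = 276.286 g/mol; M(Na2O) = 61.979 g/mol.
Moles Na2O per formula unit = 0.12 Na ÷ 2 = 0.0600.
Na2O fraction = (0.0600 × 61.979) / 276.286 = 3.719/276.286 = 0.0135.

1.35 wt%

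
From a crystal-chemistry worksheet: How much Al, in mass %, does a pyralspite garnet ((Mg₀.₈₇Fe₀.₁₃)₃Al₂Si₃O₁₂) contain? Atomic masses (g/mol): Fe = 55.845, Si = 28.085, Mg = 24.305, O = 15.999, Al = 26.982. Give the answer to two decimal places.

12.99 mass %

Molar mass of (Mg₀.₈₇Fe₀.₁₃)₃Al₂Si₃O₁₂: 2.61×24.305 + 0.39×55.845 + 2×26.982 + 3×28.085 + 12×15.999 = 415.423 g/mol.
Mass of Al per formula unit: 2 × 26.982 = 53.964 g.
Weight fraction Al = 53.964 / 415.423 = 0.1299.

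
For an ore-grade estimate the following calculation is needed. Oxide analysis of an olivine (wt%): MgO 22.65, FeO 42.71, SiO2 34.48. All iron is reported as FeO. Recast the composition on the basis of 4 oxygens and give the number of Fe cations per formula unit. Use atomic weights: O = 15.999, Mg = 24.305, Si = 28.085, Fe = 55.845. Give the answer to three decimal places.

22.65 wt% MgO ÷ 40.304 g/mol = 0.56198 mol, giving 0.56198 Mg and 0.56198 O.
42.71 wt% FeO ÷ 71.844 g/mol = 0.59448 mol, giving 0.59448 Fe and 0.59448 O.
34.48 wt% SiO2 ÷ 60.083 g/mol = 0.57387 mol, giving 0.57387 Si and 1.14774 O.
Oxygen sums to 2.30420; scaling by 4/2.30420 = 1.73596 puts the formula on 4 O.
Fe: 0.59448 × 1.73596 = 1.032 atoms per formula unit.

1.032 Fe apfu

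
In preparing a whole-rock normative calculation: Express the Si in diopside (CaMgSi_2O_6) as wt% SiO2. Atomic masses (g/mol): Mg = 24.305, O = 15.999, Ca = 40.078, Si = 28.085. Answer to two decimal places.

Molar mass of CaMgSi_2O_6 = 1×40.078 + 1×24.305 + 2×28.085 + 6×15.999 = 216.547 g/mol.
Each formula unit contains 2 Si, equivalent to 2/1 = 2.0000 mol SiO2.
M(SiO2) = 1×28.085 + 2×15.999 = 60.083 g/mol.
Mass of SiO2 per formula unit = 2.0000 × 60.083 = 120.166 g.
SiO2 wt% = 120.166 / 216.547 × 100 = 55.49%.

55.49 wt%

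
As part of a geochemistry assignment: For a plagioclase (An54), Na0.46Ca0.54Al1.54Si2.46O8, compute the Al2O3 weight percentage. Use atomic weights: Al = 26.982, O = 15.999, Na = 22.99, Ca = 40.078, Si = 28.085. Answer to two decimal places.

28.99 wt%

Molar mass of Na0.46Ca0.54Al1.54Si2.46O8 = 0.46×22.99 + 0.54×40.078 + 1.54×26.982 + 2.46×28.085 + 8×15.999 = 270.851 g/mol.
Each formula unit contains 1.54 Al, equivalent to 1.54/2 = 0.7700 mol Al2O3.
M(Al2O3) = 2×26.982 + 3×15.999 = 101.961 g/mol.
Mass of Al2O3 per formula unit = 0.7700 × 101.961 = 78.510 g.
Al2O3 wt% = 78.510 / 270.851 × 100 = 28.99%.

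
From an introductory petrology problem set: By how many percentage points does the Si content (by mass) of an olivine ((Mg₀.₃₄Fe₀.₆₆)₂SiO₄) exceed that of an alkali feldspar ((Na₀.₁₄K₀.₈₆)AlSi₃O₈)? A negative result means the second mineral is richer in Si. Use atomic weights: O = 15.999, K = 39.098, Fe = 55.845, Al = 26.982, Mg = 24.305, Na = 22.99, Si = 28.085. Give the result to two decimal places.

M((Mg₀.₃₄Fe₀.₆₆)₂SiO₄) = 182.324 g/mol, so wt% Si = 28.085/182.324 × 100 = 15.40%.
M((Na₀.₁₄K₀.₈₆)AlSi₃O₈) = 276.072 g/mol, so wt% Si = 84.255/276.072 × 100 = 30.52%.
15.40 − 30.52 = -15.12 pp.

-15.12 percentage points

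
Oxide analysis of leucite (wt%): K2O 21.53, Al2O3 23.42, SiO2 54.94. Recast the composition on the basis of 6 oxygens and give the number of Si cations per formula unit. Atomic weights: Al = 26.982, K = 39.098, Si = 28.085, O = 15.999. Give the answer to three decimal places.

1.998 Si apfu

K2O (M=94.195): mol = 0.22857; K = 0.45714, O = 0.22857.
Al2O3 (M=101.961): mol = 0.22970; Al = 0.45940, O = 0.68910.
SiO2 (M=60.083): mol = 0.91440; Si = 0.91440, O = 1.82880.
ΣO = 2.74647; factor = 6/ΣO = 2.18462.
Si apfu = 0.91440 × 2.18462 = 1.998.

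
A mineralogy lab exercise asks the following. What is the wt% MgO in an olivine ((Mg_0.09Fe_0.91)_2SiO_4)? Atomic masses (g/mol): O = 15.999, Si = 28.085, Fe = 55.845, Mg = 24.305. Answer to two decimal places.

3.66 wt%

Molar mass of (Mg_0.09Fe_0.91)_2SiO_4 = 0.18·24.305 + 1.82·55.845 + 1·28.085 + 4·15.999 = 198.094 g/mol.
Each formula unit contains 0.18 Mg, equivalent to 0.18/1 = 0.1800 mol MgO.
M(MgO) = 1×24.305 + 1×15.999 = 40.304 g/mol.
Mass of MgO per formula unit = 0.1800 × 40.304 = 7.255 g.
MgO wt% = 7.255 / 198.094 × 100 = 3.66%.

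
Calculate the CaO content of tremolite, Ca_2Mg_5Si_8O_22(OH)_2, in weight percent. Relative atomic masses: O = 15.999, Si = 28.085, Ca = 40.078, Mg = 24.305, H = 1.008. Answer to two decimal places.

13.81 wt%

M(Ca_2Mg_5Si_8O_22(OH)_2) = 812.353 g/mol; M(CaO) = 56.077 g/mol.
Moles CaO per formula unit = 2 Ca ÷ 1 = 2.0000.
CaO fraction = (2.0000 × 56.077) / 812.353 = 112.154/812.353 = 0.1381.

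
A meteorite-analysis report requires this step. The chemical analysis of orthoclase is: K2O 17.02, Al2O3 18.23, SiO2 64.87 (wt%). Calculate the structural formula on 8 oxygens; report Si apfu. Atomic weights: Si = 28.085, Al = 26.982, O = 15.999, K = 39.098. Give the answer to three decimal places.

3.003 Si apfu

K2O (M=94.195): mol = 0.18069; K = 0.36138, O = 0.18069.
Al2O3 (M=101.961): mol = 0.17879; Al = 0.35758, O = 0.53637.
SiO2 (M=60.083): mol = 1.07967; Si = 1.07967, O = 2.15934.
ΣO = 2.87640; factor = 8/ΣO = 2.78125.
Si apfu = 1.07967 × 2.78125 = 3.003.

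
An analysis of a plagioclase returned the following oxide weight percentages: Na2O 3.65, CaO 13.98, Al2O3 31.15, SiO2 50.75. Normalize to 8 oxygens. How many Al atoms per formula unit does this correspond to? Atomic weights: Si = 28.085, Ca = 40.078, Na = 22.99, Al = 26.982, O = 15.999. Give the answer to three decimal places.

1.677 Al apfu

3.65 wt% Na2O ÷ 61.979 g/mol = 0.05889 mol, giving 0.11778 Na and 0.05889 O.
13.98 wt% CaO ÷ 56.077 g/mol = 0.24930 mol, giving 0.24930 Ca and 0.24930 O.
31.15 wt% Al2O3 ÷ 101.961 g/mol = 0.30551 mol, giving 0.61102 Al and 0.91653 O.
50.75 wt% SiO2 ÷ 60.083 g/mol = 0.84466 mol, giving 0.84466 Si and 1.68932 O.
Oxygen sums to 2.91404; scaling by 8/2.91404 = 2.74533 puts the formula on 8 O.
Al: 0.61102 × 2.74533 = 1.677 atoms per formula unit.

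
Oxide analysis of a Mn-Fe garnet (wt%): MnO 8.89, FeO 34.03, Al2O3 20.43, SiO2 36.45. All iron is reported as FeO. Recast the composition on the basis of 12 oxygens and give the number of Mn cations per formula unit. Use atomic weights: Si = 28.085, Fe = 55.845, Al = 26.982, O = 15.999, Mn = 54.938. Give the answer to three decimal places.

MnO (M=70.937): mol = 0.12532; Mn = 0.12532, O = 0.12532.
FeO (M=71.844): mol = 0.47367; Fe = 0.47367, O = 0.47367.
Al2O3 (M=101.961): mol = 0.20037; Al = 0.40074, O = 0.60111.
SiO2 (M=60.083): mol = 0.60666; Si = 0.60666, O = 1.21332.
ΣO = 2.41342; factor = 12/ΣO = 4.97220.
Mn apfu = 0.12532 × 4.97220 = 0.623.

0.623 Mn apfu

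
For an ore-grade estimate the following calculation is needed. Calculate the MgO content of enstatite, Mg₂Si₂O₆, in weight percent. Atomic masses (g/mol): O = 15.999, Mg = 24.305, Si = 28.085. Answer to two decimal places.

40.15 wt%

Molar mass of Mg₂Si₂O₆ = 2*24.305 + 2*28.085 + 6*15.999 = 200.774 g/mol.
Each formula unit contains 2 Mg, equivalent to 2/1 = 2.0000 mol MgO.
M(MgO) = 1×24.305 + 1×15.999 = 40.304 g/mol.
Mass of MgO per formula unit = 2.0000 × 40.304 = 80.608 g.
MgO wt% = 80.608 / 200.774 × 100 = 40.15%.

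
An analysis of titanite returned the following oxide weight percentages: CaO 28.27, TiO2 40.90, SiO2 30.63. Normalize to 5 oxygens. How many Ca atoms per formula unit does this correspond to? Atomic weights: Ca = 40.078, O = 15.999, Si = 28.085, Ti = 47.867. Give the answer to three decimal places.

0.989 Ca apfu

28.27 wt% CaO ÷ 56.077 g/mol = 0.50413 mol, giving 0.50413 Ca and 0.50413 O.
40.90 wt% TiO2 ÷ 79.865 g/mol = 0.51211 mol, giving 0.51211 Ti and 1.02422 O.
30.63 wt% SiO2 ÷ 60.083 g/mol = 0.50979 mol, giving 0.50979 Si and 1.01958 O.
Oxygen sums to 2.54793; scaling by 5/2.54793 = 1.96238 puts the formula on 5 O.
Ca: 0.50413 × 1.96238 = 0.989 atoms per formula unit.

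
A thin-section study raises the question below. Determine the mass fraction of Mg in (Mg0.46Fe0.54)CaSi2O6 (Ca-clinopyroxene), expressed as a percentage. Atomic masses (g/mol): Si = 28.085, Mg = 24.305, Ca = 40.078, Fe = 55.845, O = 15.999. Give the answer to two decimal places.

4.79 weight percent

M((Mg0.46Fe0.54)CaSi2O6) = 233.579 g/mol.
Mg contributes 0.46 × 24.305 = 11.180 g per mole.
11.180/233.579 = 0.0479 → 4.79%.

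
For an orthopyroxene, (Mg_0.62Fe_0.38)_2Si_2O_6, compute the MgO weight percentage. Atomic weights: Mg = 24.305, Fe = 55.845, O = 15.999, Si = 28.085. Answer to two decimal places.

Molar mass of (Mg_0.62Fe_0.38)_2Si_2O_6 = 1.24*24.305 + 0.76*55.845 + 2*28.085 + 6*15.999 = 224.744 g/mol.
Each formula unit contains 1.24 Mg, equivalent to 1.24/1 = 1.2400 mol MgO.
M(MgO) = 1×24.305 + 1×15.999 = 40.304 g/mol.
Mass of MgO per formula unit = 1.2400 × 40.304 = 49.977 g.
MgO wt% = 49.977 / 224.744 × 100 = 22.24%.

22.24 wt%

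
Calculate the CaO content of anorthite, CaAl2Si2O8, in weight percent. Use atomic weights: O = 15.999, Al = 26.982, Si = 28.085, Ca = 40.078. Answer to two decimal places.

M(CaAl2Si2O8) = 278.204 g/mol; M(CaO) = 56.077 g/mol.
Moles CaO per formula unit = 1 Ca ÷ 1 = 1.0000.
CaO fraction = (1.0000 × 56.077) / 278.204 = 56.077/278.204 = 0.2016.

20.16 wt%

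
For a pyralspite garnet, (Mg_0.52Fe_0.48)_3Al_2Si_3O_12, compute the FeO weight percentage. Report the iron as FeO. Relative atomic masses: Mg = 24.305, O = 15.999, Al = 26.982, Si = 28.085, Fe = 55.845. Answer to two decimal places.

23.06 wt%

M((Mg_0.52Fe_0.48)_3Al_2Si_3O_12) = 448.540 g/mol; M(FeO) = 71.844 g/mol.
Moles FeO per formula unit = 1.44 Fe ÷ 1 = 1.4400.
FeO fraction = (1.4400 × 71.844) / 448.540 = 103.455/448.540 = 0.2306.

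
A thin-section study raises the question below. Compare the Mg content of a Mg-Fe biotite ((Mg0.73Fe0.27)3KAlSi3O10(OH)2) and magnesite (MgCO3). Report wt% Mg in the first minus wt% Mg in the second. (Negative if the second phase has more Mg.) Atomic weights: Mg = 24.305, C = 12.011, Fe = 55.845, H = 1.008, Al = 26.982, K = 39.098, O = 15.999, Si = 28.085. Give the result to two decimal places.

-16.81 percentage points

First mineral: 53.228 g Mg in 442.801 g formula = 12.02 wt% Mg.
Second mineral: 24.305 g Mg in 84.313 g formula = 28.83 wt% Mg.
12.02% − 28.83% gives a difference of -16.81 percentage points.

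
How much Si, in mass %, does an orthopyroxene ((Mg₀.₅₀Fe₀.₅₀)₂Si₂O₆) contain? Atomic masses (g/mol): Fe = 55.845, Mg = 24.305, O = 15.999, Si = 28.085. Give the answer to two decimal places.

24.18 mass %

Formula mass = 1·24.305 + 1·55.845 + 2·28.085 + 6·15.999 = 232.314 g/mol, of which 56.170 g is Si.
So Si makes up 56.170/232.314 = 0.2418 of the mass, i.e. 24.18%.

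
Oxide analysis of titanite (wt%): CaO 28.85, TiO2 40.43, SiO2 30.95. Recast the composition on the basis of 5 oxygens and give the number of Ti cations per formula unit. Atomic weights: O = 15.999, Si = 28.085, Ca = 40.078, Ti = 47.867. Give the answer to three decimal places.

CaO: 28.85/56.077 = 0.51447 mol → 0.51447 mol Ca, 0.51447 mol O.
TiO2: 40.43/79.865 = 0.50623 mol → 0.50623 mol Ti, 1.01246 mol O.
SiO2: 30.95/60.083 = 0.51512 mol → 0.51512 mol Si, 1.03024 mol O.
Total oxygen = 2.55717 mol. Normalization factor = 5/2.55717 = 1.95529.
Ti per 5 O = 0.50623 × 1.95529 = 0.990.

0.990 Ti apfu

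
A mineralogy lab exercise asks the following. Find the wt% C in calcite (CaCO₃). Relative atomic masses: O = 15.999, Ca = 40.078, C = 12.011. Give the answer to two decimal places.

Molar mass of CaCO₃: 1·40.078 + 1·12.011 + 3·15.999 = 100.086 g/mol.
Mass of C per formula unit: 1 × 12.011 = 12.011 g.
Weight fraction C = 12.011 / 100.086 = 0.1200.

12.00 weight percent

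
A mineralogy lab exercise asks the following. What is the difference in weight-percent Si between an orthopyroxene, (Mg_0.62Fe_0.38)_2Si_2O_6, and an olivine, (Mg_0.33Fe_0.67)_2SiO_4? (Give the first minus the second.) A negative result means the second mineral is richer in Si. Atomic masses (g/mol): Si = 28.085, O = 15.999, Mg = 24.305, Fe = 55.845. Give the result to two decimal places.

First mineral: 56.170 g Si in 224.744 g formula = 24.99 wt% Si.
Second mineral: 28.085 g Si in 182.955 g formula = 15.35 wt% Si.
24.99% − 15.35% gives a difference of 9.64 percentage points.

9.64 percentage points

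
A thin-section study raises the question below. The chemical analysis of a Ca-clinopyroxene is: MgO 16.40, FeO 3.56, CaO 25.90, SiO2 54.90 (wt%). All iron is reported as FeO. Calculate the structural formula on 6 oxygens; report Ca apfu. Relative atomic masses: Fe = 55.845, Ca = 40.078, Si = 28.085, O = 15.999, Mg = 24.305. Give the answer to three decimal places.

16.40 wt% MgO ÷ 40.304 g/mol = 0.40691 mol, giving 0.40691 Mg and 0.40691 O.
3.56 wt% FeO ÷ 71.844 g/mol = 0.04955 mol, giving 0.04955 Fe and 0.04955 O.
25.90 wt% CaO ÷ 56.077 g/mol = 0.46186 mol, giving 0.46186 Ca and 0.46186 O.
54.90 wt% SiO2 ÷ 60.083 g/mol = 0.91374 mol, giving 0.91374 Si and 1.82748 O.
Oxygen sums to 2.74580; scaling by 6/2.74580 = 2.18516 puts the formula on 6 O.
Ca: 0.46186 × 2.18516 = 1.009 atoms per formula unit.

1.009 Ca apfu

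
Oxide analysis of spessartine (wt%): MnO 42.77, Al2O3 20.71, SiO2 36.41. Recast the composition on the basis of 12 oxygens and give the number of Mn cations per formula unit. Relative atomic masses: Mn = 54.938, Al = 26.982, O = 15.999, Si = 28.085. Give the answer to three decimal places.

MnO (M=70.937): mol = 0.60293; Mn = 0.60293, O = 0.60293.
Al2O3 (M=101.961): mol = 0.20312; Al = 0.40624, O = 0.60936.
SiO2 (M=60.083): mol = 0.60600; Si = 0.60600, O = 1.21200.
ΣO = 2.42429; factor = 12/ΣO = 4.94990.
Mn apfu = 0.60293 × 4.94990 = 2.984.

2.984 Mn apfu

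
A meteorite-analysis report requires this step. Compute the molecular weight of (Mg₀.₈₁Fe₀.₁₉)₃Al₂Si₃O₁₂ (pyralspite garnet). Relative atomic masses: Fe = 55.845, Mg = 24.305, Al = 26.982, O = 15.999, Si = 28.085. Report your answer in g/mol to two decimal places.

421.10 g/mol

The formula mass is the sum 2.43(24.305) + 0.57(55.845) + 2(26.982) + 3(28.085) + 12(15.999).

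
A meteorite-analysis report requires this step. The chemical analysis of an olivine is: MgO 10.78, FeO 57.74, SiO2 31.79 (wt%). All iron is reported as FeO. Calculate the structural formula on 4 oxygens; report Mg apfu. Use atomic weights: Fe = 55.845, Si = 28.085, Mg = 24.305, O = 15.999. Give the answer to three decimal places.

0.502 Mg apfu

MgO: 10.78/40.304 = 0.26747 mol → 0.26747 mol Mg, 0.26747 mol O.
FeO: 57.74/71.844 = 0.80369 mol → 0.80369 mol Fe, 0.80369 mol O.
SiO2: 31.79/60.083 = 0.52910 mol → 0.52910 mol Si, 1.05820 mol O.
Total oxygen = 2.12936 mol. Normalization factor = 4/2.12936 = 1.87850.
Mg per 4 O = 0.26747 × 1.87850 = 0.502.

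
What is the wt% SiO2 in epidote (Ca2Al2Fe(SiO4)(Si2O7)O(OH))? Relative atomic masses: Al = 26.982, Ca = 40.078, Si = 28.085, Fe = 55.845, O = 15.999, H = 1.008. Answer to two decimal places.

Molar mass of Ca2Al2Fe(SiO4)(Si2O7)O(OH) = 2*40.078 + 2*26.982 + 1*55.845 + 3*28.085 + 13*15.999 + 1*1.008 = 483.215 g/mol.
Each formula unit contains 3 Si, equivalent to 3/1 = 3.0000 mol SiO2.
M(SiO2) = 1×28.085 + 2×15.999 = 60.083 g/mol.
Mass of SiO2 per formula unit = 3.0000 × 60.083 = 180.249 g.
SiO2 wt% = 180.249 / 483.215 × 100 = 37.30%.

37.30 wt%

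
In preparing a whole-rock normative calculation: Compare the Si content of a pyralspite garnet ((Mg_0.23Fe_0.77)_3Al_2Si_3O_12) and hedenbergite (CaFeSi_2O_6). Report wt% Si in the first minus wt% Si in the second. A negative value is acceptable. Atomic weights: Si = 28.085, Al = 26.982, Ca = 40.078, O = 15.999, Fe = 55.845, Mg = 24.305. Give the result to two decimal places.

-4.94 percentage points

M((Mg_0.23Fe_0.77)_3Al_2Si_3O_12) = 475.979 g/mol, so wt% Si = 84.255/475.979 × 100 = 17.70%.
M(CaFeSi_2O_6) = 248.087 g/mol, so wt% Si = 56.170/248.087 × 100 = 22.64%.
17.70 − 22.64 = -4.94 pp.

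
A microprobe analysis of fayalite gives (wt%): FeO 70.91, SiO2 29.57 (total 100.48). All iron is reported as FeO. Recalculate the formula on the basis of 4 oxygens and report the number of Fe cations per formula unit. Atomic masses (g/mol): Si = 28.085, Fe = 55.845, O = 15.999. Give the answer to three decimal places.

FeO (M=71.844): mol = 0.98700; Fe = 0.98700, O = 0.98700.
SiO2 (M=60.083): mol = 0.49215; Si = 0.49215, O = 0.98430.
ΣO = 1.97130; factor = 4/ΣO = 2.02912.
Fe apfu = 0.98700 × 2.02912 = 2.003.

2.003 Fe apfu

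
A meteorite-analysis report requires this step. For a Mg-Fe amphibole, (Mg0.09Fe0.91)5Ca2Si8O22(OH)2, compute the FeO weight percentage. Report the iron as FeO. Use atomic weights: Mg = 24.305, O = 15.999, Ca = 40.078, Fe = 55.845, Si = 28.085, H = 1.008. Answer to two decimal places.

Molar mass of (Mg0.09Fe0.91)5Ca2Si8O22(OH)2 = 0.45·24.305 + 4.55·55.845 + 2·40.078 + 8·28.085 + 24·15.999 + 2·1.008 = 955.860 g/mol.
Each formula unit contains 4.55 Fe, equivalent to 4.55/1 = 4.5500 mol FeO.
M(FeO) = 1×55.845 + 1×15.999 = 71.844 g/mol.
Mass of FeO per formula unit = 4.5500 × 71.844 = 326.890 g.
FeO wt% = 326.890 / 955.860 × 100 = 34.20%.

34.20 wt%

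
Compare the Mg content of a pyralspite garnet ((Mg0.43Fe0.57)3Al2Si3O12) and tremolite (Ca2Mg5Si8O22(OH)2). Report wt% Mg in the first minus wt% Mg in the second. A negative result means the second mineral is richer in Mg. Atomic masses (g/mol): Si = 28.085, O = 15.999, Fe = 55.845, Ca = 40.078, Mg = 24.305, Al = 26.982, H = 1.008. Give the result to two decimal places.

-8.10 percentage points

M((Mg0.43Fe0.57)3Al2Si3O12) = 457.055 g/mol, so wt% Mg = 31.353/457.055 × 100 = 6.86%.
M(Ca2Mg5Si8O22(OH)2) = 812.353 g/mol, so wt% Mg = 121.525/812.353 × 100 = 14.96%.
6.86 − 14.96 = -8.10 pp.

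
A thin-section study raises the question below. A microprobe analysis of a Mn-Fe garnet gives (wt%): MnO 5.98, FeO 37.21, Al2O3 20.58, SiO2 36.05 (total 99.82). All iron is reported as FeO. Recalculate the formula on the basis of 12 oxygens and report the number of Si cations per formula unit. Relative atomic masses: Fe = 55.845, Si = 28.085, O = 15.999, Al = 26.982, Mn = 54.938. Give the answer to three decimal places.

2.990 Si apfu

MnO (M=70.937): mol = 0.08430; Mn = 0.08430, O = 0.08430.
FeO (M=71.844): mol = 0.51793; Fe = 0.51793, O = 0.51793.
Al2O3 (M=101.961): mol = 0.20184; Al = 0.40368, O = 0.60552.
SiO2 (M=60.083): mol = 0.60000; Si = 0.60000, O = 1.20000.
ΣO = 2.40775; factor = 12/ΣO = 4.98391.
Si apfu = 0.60000 × 4.98391 = 2.990.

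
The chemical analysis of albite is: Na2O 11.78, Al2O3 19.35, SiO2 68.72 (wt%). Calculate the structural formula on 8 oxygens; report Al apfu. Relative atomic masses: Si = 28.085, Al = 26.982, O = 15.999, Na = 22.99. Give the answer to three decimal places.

0.997 Al apfu

11.78 wt% Na2O ÷ 61.979 g/mol = 0.19006 mol, giving 0.38012 Na and 0.19006 O.
19.35 wt% Al2O3 ÷ 101.961 g/mol = 0.18978 mol, giving 0.37956 Al and 0.56934 O.
68.72 wt% SiO2 ÷ 60.083 g/mol = 1.14375 mol, giving 1.14375 Si and 2.28750 O.
Oxygen sums to 3.04690; scaling by 8/3.04690 = 2.62562 puts the formula on 8 O.
Al: 0.37956 × 2.62562 = 0.997 atoms per formula unit.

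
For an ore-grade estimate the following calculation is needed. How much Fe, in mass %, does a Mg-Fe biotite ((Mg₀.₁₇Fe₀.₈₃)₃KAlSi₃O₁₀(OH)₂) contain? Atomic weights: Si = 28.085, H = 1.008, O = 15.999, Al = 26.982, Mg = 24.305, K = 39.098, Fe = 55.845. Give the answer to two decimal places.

Formula mass = 0.51·24.305 + 2.49·55.845 + 1·39.098 + 1·26.982 + 3·28.085 + 12·15.999 + 2·1.008 = 495.789 g/mol, of which 139.054 g is Fe.
So Fe makes up 139.054/495.789 = 0.2805 of the mass, i.e. 28.05%.

28.05 mass %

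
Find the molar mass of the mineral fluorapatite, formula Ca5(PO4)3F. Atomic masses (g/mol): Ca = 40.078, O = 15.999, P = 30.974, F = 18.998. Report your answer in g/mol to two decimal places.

Ca: 5 × 40.078 = 200.3900
P: 3 × 30.974 = 92.9220
O: 12 × 15.999 = 191.9880
F: 1 × 18.998 = 18.9980
Summing the contributions gives the formula mass.

504.30 g/mol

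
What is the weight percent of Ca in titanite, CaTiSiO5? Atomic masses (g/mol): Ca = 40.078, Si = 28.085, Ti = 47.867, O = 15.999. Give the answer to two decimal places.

Molar mass of CaTiSiO5: 1*40.078 + 1*47.867 + 1*28.085 + 5*15.999 = 196.025 g/mol.
Mass of Ca per formula unit: 1 × 40.078 = 40.078 g.
Weight fraction Ca = 40.078 / 196.025 = 0.2045.

20.45 mass %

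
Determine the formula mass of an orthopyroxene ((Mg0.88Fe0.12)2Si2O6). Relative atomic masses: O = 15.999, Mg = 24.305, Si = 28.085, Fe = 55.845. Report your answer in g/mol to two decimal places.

208.34 g/mol

Mg: 1.76 × 24.305 = 42.7768
Fe: 0.24 × 55.845 = 13.4028
Si: 2 × 28.085 = 56.1700
O: 6 × 15.999 = 95.9940
Summing the contributions gives the formula mass.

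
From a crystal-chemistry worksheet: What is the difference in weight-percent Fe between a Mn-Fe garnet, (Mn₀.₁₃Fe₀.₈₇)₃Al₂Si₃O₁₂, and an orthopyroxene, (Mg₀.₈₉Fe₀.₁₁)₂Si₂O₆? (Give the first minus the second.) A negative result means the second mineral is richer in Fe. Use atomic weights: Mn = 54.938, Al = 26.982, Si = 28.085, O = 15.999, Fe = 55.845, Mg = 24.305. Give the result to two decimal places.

First mineral: 145.755 g Fe in 497.388 g formula = 29.30 wt% Fe.
Second mineral: 12.286 g Fe in 207.713 g formula = 5.91 wt% Fe.
29.30% − 5.91% gives a difference of 23.39 percentage points.

23.39 percentage points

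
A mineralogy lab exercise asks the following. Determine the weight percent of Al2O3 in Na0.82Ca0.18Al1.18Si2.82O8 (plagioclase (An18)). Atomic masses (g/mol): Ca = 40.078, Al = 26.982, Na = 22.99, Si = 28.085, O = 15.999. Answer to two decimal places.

22.69 wt%

Formula mass = 265.096 g/mol.
1.18 Al → 0.5900 mol Al2O3 per formula unit; M(Al2O3) = 101.961, so Al2O3 mass = 60.157 g.
60.157/265.096 × 100 = 22.69 wt%.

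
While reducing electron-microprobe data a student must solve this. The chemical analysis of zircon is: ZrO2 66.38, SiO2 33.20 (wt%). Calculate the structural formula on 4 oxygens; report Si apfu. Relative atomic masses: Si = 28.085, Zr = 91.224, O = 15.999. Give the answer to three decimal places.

1.013 Si apfu

ZrO2 (M=123.222): mol = 0.53870; Zr = 0.53870, O = 1.07740.
SiO2 (M=60.083): mol = 0.55257; Si = 0.55257, O = 1.10514.
ΣO = 2.18254; factor = 4/ΣO = 1.83273.
Si apfu = 0.55257 × 1.83273 = 1.013.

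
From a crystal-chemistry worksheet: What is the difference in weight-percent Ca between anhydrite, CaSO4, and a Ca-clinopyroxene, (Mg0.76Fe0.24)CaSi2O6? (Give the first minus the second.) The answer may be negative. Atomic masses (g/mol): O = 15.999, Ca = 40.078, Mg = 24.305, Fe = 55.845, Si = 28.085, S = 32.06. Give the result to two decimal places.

First mineral: 40.078 g Ca in 136.134 g formula = 29.44 wt% Ca.
Second mineral: 40.078 g Ca in 224.117 g formula = 17.88 wt% Ca.
29.44% − 17.88% gives a difference of 11.56 percentage points.

11.56 percentage points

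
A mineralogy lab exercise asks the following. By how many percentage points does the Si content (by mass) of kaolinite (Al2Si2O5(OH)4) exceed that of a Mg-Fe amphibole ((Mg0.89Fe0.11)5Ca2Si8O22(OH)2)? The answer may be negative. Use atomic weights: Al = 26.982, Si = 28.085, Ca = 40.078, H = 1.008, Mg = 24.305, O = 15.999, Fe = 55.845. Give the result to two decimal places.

-5.32 percentage points

Si in Al2Si2O5(OH)4: molar mass 258.157 g/mol; 2×28.085 = 56.170 g → 21.76 wt%.
Si in (Mg0.89Fe0.11)5Ca2Si8O22(OH)2: molar mass 829.700 g/mol; 8×28.085 = 224.680 g → 27.08 wt%.
Difference = 21.76 − 27.08 = -5.32 percentage points.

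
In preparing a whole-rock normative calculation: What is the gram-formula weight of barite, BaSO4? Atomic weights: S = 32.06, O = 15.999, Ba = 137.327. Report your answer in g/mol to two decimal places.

233.38 g/mol

Ba: 1 × 137.327 = 137.3270
S: 1 × 32.06 = 32.0600
O: 4 × 15.999 = 63.9960
Summing the contributions gives the formula mass.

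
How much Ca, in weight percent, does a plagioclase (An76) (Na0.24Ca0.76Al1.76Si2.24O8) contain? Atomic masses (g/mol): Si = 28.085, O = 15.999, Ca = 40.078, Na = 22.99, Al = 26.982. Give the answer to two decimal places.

11.10 weight percent

M(Na0.24Ca0.76Al1.76Si2.24O8) = 274.368 g/mol.
Ca contributes 0.76 × 40.078 = 30.459 g per mole.
30.459/274.368 = 0.1110 → 11.10%.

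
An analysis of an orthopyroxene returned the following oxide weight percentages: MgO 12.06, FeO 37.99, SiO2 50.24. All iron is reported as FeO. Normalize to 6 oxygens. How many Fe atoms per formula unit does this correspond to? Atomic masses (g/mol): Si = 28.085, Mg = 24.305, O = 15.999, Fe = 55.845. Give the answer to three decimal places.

1.269 Fe apfu

MgO: 12.06/40.304 = 0.29923 mol → 0.29923 mol Mg, 0.29923 mol O.
FeO: 37.99/71.844 = 0.52878 mol → 0.52878 mol Fe, 0.52878 mol O.
SiO2: 50.24/60.083 = 0.83618 mol → 0.83618 mol Si, 1.67236 mol O.
Total oxygen = 2.50037 mol. Normalization factor = 6/2.50037 = 2.39964.
Fe per 6 O = 0.52878 × 2.39964 = 1.269.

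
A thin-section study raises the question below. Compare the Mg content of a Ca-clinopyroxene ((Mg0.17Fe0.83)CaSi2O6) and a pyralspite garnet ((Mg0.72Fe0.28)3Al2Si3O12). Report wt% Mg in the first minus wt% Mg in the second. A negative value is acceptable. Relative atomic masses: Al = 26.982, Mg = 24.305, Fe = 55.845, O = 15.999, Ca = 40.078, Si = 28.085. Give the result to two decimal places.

Mg in (Mg0.17Fe0.83)CaSi2O6: molar mass 242.725 g/mol; 0.17×24.305 = 4.132 g → 1.70 wt%.
Mg in (Mg0.72Fe0.28)3Al2Si3O12: molar mass 429.616 g/mol; 2.16×24.305 = 52.499 g → 12.22 wt%.
Difference = 1.70 − 12.22 = -10.52 percentage points.

-10.52 percentage points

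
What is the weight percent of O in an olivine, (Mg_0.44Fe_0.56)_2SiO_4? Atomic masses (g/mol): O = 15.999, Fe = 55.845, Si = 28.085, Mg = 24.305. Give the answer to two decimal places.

36.36 weight percent

Formula mass = 0.88*24.305 + 1.12*55.845 + 1*28.085 + 4*15.999 = 176.016 g/mol, of which 63.996 g is O.
So O makes up 63.996/176.016 = 0.3636 of the mass, i.e. 36.36%.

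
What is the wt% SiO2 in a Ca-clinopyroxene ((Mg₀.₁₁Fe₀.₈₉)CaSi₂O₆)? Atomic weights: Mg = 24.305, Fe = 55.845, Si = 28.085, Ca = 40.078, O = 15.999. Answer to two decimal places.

49.12 wt%

M((Mg₀.₁₁Fe₀.₈₉)CaSi₂O₆) = 244.618 g/mol; M(SiO2) = 60.083 g/mol.
Moles SiO2 per formula unit = 2 Si ÷ 1 = 2.0000.
SiO2 fraction = (2.0000 × 60.083) / 244.618 = 120.166/244.618 = 0.4912.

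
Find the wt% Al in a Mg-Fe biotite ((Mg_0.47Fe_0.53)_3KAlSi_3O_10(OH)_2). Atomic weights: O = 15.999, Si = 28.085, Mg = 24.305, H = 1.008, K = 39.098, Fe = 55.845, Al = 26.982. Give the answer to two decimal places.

Molar mass of (Mg_0.47Fe_0.53)_3KAlSi_3O_10(OH)_2: 1.41*24.305 + 1.59*55.845 + 1*39.098 + 1*26.982 + 3*28.085 + 12*15.999 + 2*1.008 = 467.403 g/mol.
Mass of Al per formula unit: 1 × 26.982 = 26.982 g.
Weight fraction Al = 26.982 / 467.403 = 0.0577.

5.77 wt%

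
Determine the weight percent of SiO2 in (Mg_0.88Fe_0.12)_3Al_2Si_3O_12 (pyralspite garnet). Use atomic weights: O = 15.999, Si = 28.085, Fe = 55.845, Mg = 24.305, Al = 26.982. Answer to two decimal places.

Formula mass = 414.476 g/mol.
3 Si → 3.0000 mol SiO2 per formula unit; M(SiO2) = 60.083, so SiO2 mass = 180.249 g.
180.249/414.476 × 100 = 43.49 wt%.

43.49 wt%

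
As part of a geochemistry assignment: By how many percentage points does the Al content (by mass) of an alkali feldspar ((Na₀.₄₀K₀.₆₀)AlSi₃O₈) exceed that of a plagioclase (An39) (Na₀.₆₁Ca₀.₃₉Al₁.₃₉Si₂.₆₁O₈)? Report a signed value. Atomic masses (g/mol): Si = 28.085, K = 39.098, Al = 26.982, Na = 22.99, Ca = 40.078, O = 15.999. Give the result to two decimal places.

Al in (Na₀.₄₀K₀.₆₀)AlSi₃O₈: molar mass 271.884 g/mol; 1×26.982 = 26.982 g → 9.92 wt%.
Al in Na₀.₆₁Ca₀.₃₉Al₁.₃₉Si₂.₆₁O₈: molar mass 268.453 g/mol; 1.39×26.982 = 37.505 g → 13.97 wt%.
Difference = 9.92 − 13.97 = -4.05 percentage points.

-4.05 percentage points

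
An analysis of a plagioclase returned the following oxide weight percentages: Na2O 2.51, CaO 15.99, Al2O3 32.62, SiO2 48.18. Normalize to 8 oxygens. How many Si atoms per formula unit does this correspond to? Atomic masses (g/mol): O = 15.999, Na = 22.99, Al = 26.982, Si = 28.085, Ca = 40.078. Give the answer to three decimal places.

Na2O (M=61.979): mol = 0.04050; Na = 0.08100, O = 0.04050.
CaO (M=56.077): mol = 0.28514; Ca = 0.28514, O = 0.28514.
Al2O3 (M=101.961): mol = 0.31993; Al = 0.63986, O = 0.95979.
SiO2 (M=60.083): mol = 0.80189; Si = 0.80189, O = 1.60378.
ΣO = 2.88921; factor = 8/ΣO = 2.76892.
Si apfu = 0.80189 × 2.76892 = 2.220.

2.220 Si apfu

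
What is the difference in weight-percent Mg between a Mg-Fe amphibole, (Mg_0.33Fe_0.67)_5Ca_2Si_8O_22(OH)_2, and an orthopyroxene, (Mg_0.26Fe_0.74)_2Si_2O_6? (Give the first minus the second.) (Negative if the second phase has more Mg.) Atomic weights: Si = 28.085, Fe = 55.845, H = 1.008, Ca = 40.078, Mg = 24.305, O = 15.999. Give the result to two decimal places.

-0.74 percentage points

First mineral: 40.103 g Mg in 918.012 g formula = 4.37 wt% Mg.
Second mineral: 12.639 g Mg in 247.453 g formula = 5.11 wt% Mg.
4.37% − 5.11% gives a difference of -0.74 percentage points.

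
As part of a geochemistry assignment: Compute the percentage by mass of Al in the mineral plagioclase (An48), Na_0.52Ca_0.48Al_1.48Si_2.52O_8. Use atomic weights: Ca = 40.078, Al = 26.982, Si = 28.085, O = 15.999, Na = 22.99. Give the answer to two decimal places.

M(Na_0.52Ca_0.48Al_1.48Si_2.52O_8) = 269.892 g/mol.
Al contributes 1.48 × 26.982 = 39.933 g per mole.
39.933/269.892 = 0.1480 → 14.80%.

14.80 mass %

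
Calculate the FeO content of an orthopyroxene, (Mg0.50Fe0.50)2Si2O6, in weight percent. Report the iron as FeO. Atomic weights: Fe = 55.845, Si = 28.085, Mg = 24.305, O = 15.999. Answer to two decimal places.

30.93 wt%

Molar mass of (Mg0.50Fe0.50)2Si2O6 = 1×24.305 + 1×55.845 + 2×28.085 + 6×15.999 = 232.314 g/mol.
Each formula unit contains 1 Fe, equivalent to 1/1 = 1.0000 mol FeO.
M(FeO) = 1×55.845 + 1×15.999 = 71.844 g/mol.
Mass of FeO per formula unit = 1.0000 × 71.844 = 71.844 g.
FeO wt% = 71.844 / 232.314 × 100 = 30.93%.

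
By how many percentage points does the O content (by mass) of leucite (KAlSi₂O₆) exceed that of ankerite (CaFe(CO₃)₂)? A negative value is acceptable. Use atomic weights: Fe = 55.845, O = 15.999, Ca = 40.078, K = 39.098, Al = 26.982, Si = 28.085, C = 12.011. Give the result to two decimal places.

O in KAlSi₂O₆: molar mass 218.244 g/mol; 6×15.999 = 95.994 g → 43.98 wt%.
O in CaFe(CO₃)₂: molar mass 215.939 g/mol; 6×15.999 = 95.994 g → 44.45 wt%.
Difference = 43.98 − 44.45 = -0.47 percentage points.

-0.47 percentage points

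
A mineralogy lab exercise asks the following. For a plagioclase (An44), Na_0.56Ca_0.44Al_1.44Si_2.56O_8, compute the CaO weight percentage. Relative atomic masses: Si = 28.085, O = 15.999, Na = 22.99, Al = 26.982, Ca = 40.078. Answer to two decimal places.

9.16 wt%

M(Na_0.56Ca_0.44Al_1.44Si_2.56O_8) = 269.252 g/mol; M(CaO) = 56.077 g/mol.
Moles CaO per formula unit = 0.44 Ca ÷ 1 = 0.4400.
CaO fraction = (0.4400 × 56.077) / 269.252 = 24.674/269.252 = 0.0916.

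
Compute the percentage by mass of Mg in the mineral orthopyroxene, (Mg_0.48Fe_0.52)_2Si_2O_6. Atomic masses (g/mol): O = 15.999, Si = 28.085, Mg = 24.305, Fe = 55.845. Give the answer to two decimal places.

9.99 mass %

Molar mass of (Mg_0.48Fe_0.52)_2Si_2O_6: 0.96×24.305 + 1.04×55.845 + 2×28.085 + 6×15.999 = 233.576 g/mol.
Mass of Mg per formula unit: 0.96 × 24.305 = 23.333 g.
Weight fraction Mg = 23.333 / 233.576 = 0.0999.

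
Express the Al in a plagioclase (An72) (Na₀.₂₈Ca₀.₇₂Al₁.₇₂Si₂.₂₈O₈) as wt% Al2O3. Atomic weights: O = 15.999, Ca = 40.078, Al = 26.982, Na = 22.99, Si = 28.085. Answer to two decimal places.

32.03 wt%

Molar mass of Na₀.₂₈Ca₀.₇₂Al₁.₇₂Si₂.₂₈O₈ = 0.28×22.99 + 0.72×40.078 + 1.72×26.982 + 2.28×28.085 + 8×15.999 = 273.728 g/mol.
Each formula unit contains 1.72 Al, equivalent to 1.72/2 = 0.8600 mol Al2O3.
M(Al2O3) = 2×26.982 + 3×15.999 = 101.961 g/mol.
Mass of Al2O3 per formula unit = 0.8600 × 101.961 = 87.686 g.
Al2O3 wt% = 87.686 / 273.728 × 100 = 32.03%.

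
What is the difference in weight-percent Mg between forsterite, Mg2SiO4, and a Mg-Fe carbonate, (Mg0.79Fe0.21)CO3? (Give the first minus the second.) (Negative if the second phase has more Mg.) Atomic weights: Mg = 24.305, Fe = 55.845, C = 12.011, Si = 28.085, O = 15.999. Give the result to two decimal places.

First mineral: 48.610 g Mg in 140.691 g formula = 34.55 wt% Mg.
Second mineral: 19.201 g Mg in 90.936 g formula = 21.11 wt% Mg.
34.55% − 21.11% gives a difference of 13.44 percentage points.

13.44 percentage points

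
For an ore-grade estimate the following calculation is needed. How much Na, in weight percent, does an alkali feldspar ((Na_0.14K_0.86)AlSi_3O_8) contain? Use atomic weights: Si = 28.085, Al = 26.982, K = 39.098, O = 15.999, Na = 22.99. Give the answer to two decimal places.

Formula mass = 0.14*22.99 + 0.86*39.098 + 1*26.982 + 3*28.085 + 8*15.999 = 276.072 g/mol, of which 3.219 g is Na.
So Na makes up 3.219/276.072 = 0.0117 of the mass, i.e. 1.17%.

1.17 weight percent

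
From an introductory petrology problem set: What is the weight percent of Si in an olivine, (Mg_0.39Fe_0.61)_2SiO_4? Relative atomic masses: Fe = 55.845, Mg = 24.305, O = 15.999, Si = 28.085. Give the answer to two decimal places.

Molar mass of (Mg_0.39Fe_0.61)_2SiO_4: 0.78·24.305 + 1.22·55.845 + 1·28.085 + 4·15.999 = 179.170 g/mol.
Mass of Si per formula unit: 1 × 28.085 = 28.085 g.
Weight fraction Si = 28.085 / 179.170 = 0.1568.

15.68 mass %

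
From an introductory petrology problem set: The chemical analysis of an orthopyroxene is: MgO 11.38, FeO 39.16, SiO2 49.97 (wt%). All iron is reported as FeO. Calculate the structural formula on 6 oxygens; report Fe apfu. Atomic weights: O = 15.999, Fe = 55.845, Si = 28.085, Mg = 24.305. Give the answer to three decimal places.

MgO: 11.38/40.304 = 0.28235 mol → 0.28235 mol Mg, 0.28235 mol O.
FeO: 39.16/71.844 = 0.54507 mol → 0.54507 mol Fe, 0.54507 mol O.
SiO2: 49.97/60.083 = 0.83168 mol → 0.83168 mol Si, 1.66336 mol O.
Total oxygen = 2.49078 mol. Normalization factor = 6/2.49078 = 2.40888.
Fe per 6 O = 0.54507 × 2.40888 = 1.313.

1.313 Fe apfu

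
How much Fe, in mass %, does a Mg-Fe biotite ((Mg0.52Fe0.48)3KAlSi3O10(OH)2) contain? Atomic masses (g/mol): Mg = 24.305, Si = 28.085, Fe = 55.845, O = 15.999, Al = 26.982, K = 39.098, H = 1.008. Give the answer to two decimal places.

Formula mass = 1.56×24.305 + 1.44×55.845 + 1×39.098 + 1×26.982 + 3×28.085 + 12×15.999 + 2×1.008 = 462.672 g/mol, of which 80.417 g is Fe.
So Fe makes up 80.417/462.672 = 0.1738 of the mass, i.e. 17.38%.

17.38 mass %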